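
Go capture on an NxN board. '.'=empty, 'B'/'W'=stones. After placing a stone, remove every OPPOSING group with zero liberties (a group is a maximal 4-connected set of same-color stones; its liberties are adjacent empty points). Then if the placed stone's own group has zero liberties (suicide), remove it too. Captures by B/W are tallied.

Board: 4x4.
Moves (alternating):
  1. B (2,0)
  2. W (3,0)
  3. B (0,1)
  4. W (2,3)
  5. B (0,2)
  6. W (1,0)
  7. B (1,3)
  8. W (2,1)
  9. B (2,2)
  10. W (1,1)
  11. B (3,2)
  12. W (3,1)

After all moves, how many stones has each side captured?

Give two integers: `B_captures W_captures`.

Answer: 0 1

Derivation:
Move 1: B@(2,0) -> caps B=0 W=0
Move 2: W@(3,0) -> caps B=0 W=0
Move 3: B@(0,1) -> caps B=0 W=0
Move 4: W@(2,3) -> caps B=0 W=0
Move 5: B@(0,2) -> caps B=0 W=0
Move 6: W@(1,0) -> caps B=0 W=0
Move 7: B@(1,3) -> caps B=0 W=0
Move 8: W@(2,1) -> caps B=0 W=1
Move 9: B@(2,2) -> caps B=0 W=1
Move 10: W@(1,1) -> caps B=0 W=1
Move 11: B@(3,2) -> caps B=0 W=1
Move 12: W@(3,1) -> caps B=0 W=1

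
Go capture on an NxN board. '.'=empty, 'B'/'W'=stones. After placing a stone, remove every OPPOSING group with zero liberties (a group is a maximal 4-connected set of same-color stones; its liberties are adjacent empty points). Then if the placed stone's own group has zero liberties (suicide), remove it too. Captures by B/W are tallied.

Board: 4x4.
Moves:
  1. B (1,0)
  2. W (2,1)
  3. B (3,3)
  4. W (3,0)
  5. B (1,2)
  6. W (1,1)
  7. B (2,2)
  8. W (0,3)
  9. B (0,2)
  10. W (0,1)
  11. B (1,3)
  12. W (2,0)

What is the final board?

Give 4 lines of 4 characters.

Answer: .WB.
BWBB
WWB.
W..B

Derivation:
Move 1: B@(1,0) -> caps B=0 W=0
Move 2: W@(2,1) -> caps B=0 W=0
Move 3: B@(3,3) -> caps B=0 W=0
Move 4: W@(3,0) -> caps B=0 W=0
Move 5: B@(1,2) -> caps B=0 W=0
Move 6: W@(1,1) -> caps B=0 W=0
Move 7: B@(2,2) -> caps B=0 W=0
Move 8: W@(0,3) -> caps B=0 W=0
Move 9: B@(0,2) -> caps B=0 W=0
Move 10: W@(0,1) -> caps B=0 W=0
Move 11: B@(1,3) -> caps B=1 W=0
Move 12: W@(2,0) -> caps B=1 W=0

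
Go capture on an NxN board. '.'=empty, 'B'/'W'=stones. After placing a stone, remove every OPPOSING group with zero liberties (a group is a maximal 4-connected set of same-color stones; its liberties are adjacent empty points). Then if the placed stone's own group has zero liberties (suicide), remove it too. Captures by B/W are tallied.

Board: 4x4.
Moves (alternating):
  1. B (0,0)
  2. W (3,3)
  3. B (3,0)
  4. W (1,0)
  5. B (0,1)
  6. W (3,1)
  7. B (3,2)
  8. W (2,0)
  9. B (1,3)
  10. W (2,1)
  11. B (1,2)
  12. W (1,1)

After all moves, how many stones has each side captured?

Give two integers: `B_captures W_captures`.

Answer: 0 1

Derivation:
Move 1: B@(0,0) -> caps B=0 W=0
Move 2: W@(3,3) -> caps B=0 W=0
Move 3: B@(3,0) -> caps B=0 W=0
Move 4: W@(1,0) -> caps B=0 W=0
Move 5: B@(0,1) -> caps B=0 W=0
Move 6: W@(3,1) -> caps B=0 W=0
Move 7: B@(3,2) -> caps B=0 W=0
Move 8: W@(2,0) -> caps B=0 W=1
Move 9: B@(1,3) -> caps B=0 W=1
Move 10: W@(2,1) -> caps B=0 W=1
Move 11: B@(1,2) -> caps B=0 W=1
Move 12: W@(1,1) -> caps B=0 W=1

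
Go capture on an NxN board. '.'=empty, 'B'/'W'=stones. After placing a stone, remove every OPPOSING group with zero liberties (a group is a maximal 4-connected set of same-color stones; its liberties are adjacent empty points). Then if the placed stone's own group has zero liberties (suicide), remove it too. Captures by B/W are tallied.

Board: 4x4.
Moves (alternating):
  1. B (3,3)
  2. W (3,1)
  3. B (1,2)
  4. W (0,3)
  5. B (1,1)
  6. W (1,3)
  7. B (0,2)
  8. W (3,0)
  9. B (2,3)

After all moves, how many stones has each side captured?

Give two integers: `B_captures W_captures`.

Answer: 2 0

Derivation:
Move 1: B@(3,3) -> caps B=0 W=0
Move 2: W@(3,1) -> caps B=0 W=0
Move 3: B@(1,2) -> caps B=0 W=0
Move 4: W@(0,3) -> caps B=0 W=0
Move 5: B@(1,1) -> caps B=0 W=0
Move 6: W@(1,3) -> caps B=0 W=0
Move 7: B@(0,2) -> caps B=0 W=0
Move 8: W@(3,0) -> caps B=0 W=0
Move 9: B@(2,3) -> caps B=2 W=0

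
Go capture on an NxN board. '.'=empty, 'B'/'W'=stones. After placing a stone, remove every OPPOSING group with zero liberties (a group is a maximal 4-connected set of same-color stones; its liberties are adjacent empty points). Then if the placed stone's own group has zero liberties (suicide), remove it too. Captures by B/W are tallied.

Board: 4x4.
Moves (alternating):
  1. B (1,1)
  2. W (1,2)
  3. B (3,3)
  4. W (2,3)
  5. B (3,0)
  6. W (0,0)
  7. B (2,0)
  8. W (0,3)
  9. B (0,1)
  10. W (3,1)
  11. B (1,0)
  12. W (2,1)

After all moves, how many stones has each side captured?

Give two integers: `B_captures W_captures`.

Move 1: B@(1,1) -> caps B=0 W=0
Move 2: W@(1,2) -> caps B=0 W=0
Move 3: B@(3,3) -> caps B=0 W=0
Move 4: W@(2,3) -> caps B=0 W=0
Move 5: B@(3,0) -> caps B=0 W=0
Move 6: W@(0,0) -> caps B=0 W=0
Move 7: B@(2,0) -> caps B=0 W=0
Move 8: W@(0,3) -> caps B=0 W=0
Move 9: B@(0,1) -> caps B=0 W=0
Move 10: W@(3,1) -> caps B=0 W=0
Move 11: B@(1,0) -> caps B=1 W=0
Move 12: W@(2,1) -> caps B=1 W=0

Answer: 1 0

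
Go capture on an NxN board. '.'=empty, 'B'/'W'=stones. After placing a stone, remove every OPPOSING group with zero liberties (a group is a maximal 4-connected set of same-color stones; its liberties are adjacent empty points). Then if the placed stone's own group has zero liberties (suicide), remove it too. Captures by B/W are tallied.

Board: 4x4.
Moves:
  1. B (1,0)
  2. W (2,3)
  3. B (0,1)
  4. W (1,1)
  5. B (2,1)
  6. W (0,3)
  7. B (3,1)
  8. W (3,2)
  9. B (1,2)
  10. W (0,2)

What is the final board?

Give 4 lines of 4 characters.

Answer: .BWW
B.B.
.B.W
.BW.

Derivation:
Move 1: B@(1,0) -> caps B=0 W=0
Move 2: W@(2,3) -> caps B=0 W=0
Move 3: B@(0,1) -> caps B=0 W=0
Move 4: W@(1,1) -> caps B=0 W=0
Move 5: B@(2,1) -> caps B=0 W=0
Move 6: W@(0,3) -> caps B=0 W=0
Move 7: B@(3,1) -> caps B=0 W=0
Move 8: W@(3,2) -> caps B=0 W=0
Move 9: B@(1,2) -> caps B=1 W=0
Move 10: W@(0,2) -> caps B=1 W=0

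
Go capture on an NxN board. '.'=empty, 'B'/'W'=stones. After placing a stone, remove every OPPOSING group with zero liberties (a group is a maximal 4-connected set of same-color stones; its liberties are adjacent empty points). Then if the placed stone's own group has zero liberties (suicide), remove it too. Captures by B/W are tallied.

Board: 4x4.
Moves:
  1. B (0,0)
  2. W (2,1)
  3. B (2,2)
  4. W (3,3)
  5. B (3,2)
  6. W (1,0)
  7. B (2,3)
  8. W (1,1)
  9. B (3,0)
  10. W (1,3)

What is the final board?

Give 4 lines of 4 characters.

Move 1: B@(0,0) -> caps B=0 W=0
Move 2: W@(2,1) -> caps B=0 W=0
Move 3: B@(2,2) -> caps B=0 W=0
Move 4: W@(3,3) -> caps B=0 W=0
Move 5: B@(3,2) -> caps B=0 W=0
Move 6: W@(1,0) -> caps B=0 W=0
Move 7: B@(2,3) -> caps B=1 W=0
Move 8: W@(1,1) -> caps B=1 W=0
Move 9: B@(3,0) -> caps B=1 W=0
Move 10: W@(1,3) -> caps B=1 W=0

Answer: B...
WW.W
.WBB
B.B.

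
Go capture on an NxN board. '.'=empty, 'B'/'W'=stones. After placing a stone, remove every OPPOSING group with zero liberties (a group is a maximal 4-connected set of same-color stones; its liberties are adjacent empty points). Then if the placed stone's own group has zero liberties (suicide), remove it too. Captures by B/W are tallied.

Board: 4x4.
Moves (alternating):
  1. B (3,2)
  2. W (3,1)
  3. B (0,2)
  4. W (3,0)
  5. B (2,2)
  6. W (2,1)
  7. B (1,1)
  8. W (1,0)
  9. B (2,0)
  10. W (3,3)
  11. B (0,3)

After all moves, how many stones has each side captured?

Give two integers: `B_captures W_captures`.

Move 1: B@(3,2) -> caps B=0 W=0
Move 2: W@(3,1) -> caps B=0 W=0
Move 3: B@(0,2) -> caps B=0 W=0
Move 4: W@(3,0) -> caps B=0 W=0
Move 5: B@(2,2) -> caps B=0 W=0
Move 6: W@(2,1) -> caps B=0 W=0
Move 7: B@(1,1) -> caps B=0 W=0
Move 8: W@(1,0) -> caps B=0 W=0
Move 9: B@(2,0) -> caps B=3 W=0
Move 10: W@(3,3) -> caps B=3 W=0
Move 11: B@(0,3) -> caps B=3 W=0

Answer: 3 0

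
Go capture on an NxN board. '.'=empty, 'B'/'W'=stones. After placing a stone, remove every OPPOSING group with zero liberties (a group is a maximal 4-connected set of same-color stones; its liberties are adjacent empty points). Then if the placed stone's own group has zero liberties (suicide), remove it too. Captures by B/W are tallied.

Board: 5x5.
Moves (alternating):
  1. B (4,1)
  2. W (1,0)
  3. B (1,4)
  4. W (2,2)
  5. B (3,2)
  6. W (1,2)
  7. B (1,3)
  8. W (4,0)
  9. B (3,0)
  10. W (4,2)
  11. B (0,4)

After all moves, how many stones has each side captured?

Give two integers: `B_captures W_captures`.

Answer: 1 0

Derivation:
Move 1: B@(4,1) -> caps B=0 W=0
Move 2: W@(1,0) -> caps B=0 W=0
Move 3: B@(1,4) -> caps B=0 W=0
Move 4: W@(2,2) -> caps B=0 W=0
Move 5: B@(3,2) -> caps B=0 W=0
Move 6: W@(1,2) -> caps B=0 W=0
Move 7: B@(1,3) -> caps B=0 W=0
Move 8: W@(4,0) -> caps B=0 W=0
Move 9: B@(3,0) -> caps B=1 W=0
Move 10: W@(4,2) -> caps B=1 W=0
Move 11: B@(0,4) -> caps B=1 W=0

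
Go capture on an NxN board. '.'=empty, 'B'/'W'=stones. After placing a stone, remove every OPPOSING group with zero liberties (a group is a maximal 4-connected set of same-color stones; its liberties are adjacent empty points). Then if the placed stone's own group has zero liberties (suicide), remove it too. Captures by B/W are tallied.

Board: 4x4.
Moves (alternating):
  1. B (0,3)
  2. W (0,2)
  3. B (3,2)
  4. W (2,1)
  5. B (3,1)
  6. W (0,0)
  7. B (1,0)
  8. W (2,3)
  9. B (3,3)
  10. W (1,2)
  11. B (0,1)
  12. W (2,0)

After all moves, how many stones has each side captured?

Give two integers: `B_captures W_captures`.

Answer: 1 0

Derivation:
Move 1: B@(0,3) -> caps B=0 W=0
Move 2: W@(0,2) -> caps B=0 W=0
Move 3: B@(3,2) -> caps B=0 W=0
Move 4: W@(2,1) -> caps B=0 W=0
Move 5: B@(3,1) -> caps B=0 W=0
Move 6: W@(0,0) -> caps B=0 W=0
Move 7: B@(1,0) -> caps B=0 W=0
Move 8: W@(2,3) -> caps B=0 W=0
Move 9: B@(3,3) -> caps B=0 W=0
Move 10: W@(1,2) -> caps B=0 W=0
Move 11: B@(0,1) -> caps B=1 W=0
Move 12: W@(2,0) -> caps B=1 W=0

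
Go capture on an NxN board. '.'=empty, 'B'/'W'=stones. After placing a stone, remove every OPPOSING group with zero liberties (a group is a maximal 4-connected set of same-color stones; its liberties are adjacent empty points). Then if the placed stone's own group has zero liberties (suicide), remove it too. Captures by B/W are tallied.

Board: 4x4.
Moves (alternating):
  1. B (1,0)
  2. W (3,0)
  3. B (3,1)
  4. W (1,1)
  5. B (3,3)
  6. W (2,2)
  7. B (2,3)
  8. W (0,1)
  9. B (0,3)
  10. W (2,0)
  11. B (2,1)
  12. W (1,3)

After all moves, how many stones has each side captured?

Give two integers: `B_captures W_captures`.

Move 1: B@(1,0) -> caps B=0 W=0
Move 2: W@(3,0) -> caps B=0 W=0
Move 3: B@(3,1) -> caps B=0 W=0
Move 4: W@(1,1) -> caps B=0 W=0
Move 5: B@(3,3) -> caps B=0 W=0
Move 6: W@(2,2) -> caps B=0 W=0
Move 7: B@(2,3) -> caps B=0 W=0
Move 8: W@(0,1) -> caps B=0 W=0
Move 9: B@(0,3) -> caps B=0 W=0
Move 10: W@(2,0) -> caps B=0 W=0
Move 11: B@(2,1) -> caps B=2 W=0
Move 12: W@(1,3) -> caps B=2 W=0

Answer: 2 0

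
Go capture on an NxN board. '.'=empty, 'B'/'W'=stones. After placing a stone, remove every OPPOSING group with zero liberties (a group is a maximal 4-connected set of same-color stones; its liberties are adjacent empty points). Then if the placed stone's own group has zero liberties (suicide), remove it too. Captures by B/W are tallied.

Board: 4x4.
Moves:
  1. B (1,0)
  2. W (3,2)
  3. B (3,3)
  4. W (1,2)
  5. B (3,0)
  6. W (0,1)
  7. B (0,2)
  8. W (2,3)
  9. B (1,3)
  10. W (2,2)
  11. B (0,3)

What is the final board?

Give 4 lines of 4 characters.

Answer: .W..
B.W.
..WW
B.W.

Derivation:
Move 1: B@(1,0) -> caps B=0 W=0
Move 2: W@(3,2) -> caps B=0 W=0
Move 3: B@(3,3) -> caps B=0 W=0
Move 4: W@(1,2) -> caps B=0 W=0
Move 5: B@(3,0) -> caps B=0 W=0
Move 6: W@(0,1) -> caps B=0 W=0
Move 7: B@(0,2) -> caps B=0 W=0
Move 8: W@(2,3) -> caps B=0 W=1
Move 9: B@(1,3) -> caps B=0 W=1
Move 10: W@(2,2) -> caps B=0 W=1
Move 11: B@(0,3) -> caps B=0 W=1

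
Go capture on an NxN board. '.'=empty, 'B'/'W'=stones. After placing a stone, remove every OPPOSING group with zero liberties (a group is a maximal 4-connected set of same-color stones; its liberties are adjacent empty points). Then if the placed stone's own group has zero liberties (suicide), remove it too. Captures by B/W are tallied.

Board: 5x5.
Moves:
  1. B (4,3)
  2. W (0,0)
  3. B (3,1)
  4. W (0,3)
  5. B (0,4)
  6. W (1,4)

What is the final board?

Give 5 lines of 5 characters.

Answer: W..W.
....W
.....
.B...
...B.

Derivation:
Move 1: B@(4,3) -> caps B=0 W=0
Move 2: W@(0,0) -> caps B=0 W=0
Move 3: B@(3,1) -> caps B=0 W=0
Move 4: W@(0,3) -> caps B=0 W=0
Move 5: B@(0,4) -> caps B=0 W=0
Move 6: W@(1,4) -> caps B=0 W=1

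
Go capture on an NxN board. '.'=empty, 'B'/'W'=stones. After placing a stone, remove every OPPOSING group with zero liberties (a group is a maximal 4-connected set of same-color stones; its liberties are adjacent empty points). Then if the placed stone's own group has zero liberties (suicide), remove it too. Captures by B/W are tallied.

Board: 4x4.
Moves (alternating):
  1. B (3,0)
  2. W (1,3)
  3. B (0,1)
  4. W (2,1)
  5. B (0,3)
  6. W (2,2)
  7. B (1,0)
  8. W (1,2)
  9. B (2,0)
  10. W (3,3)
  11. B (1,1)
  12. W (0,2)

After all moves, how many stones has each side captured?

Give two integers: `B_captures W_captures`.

Answer: 0 1

Derivation:
Move 1: B@(3,0) -> caps B=0 W=0
Move 2: W@(1,3) -> caps B=0 W=0
Move 3: B@(0,1) -> caps B=0 W=0
Move 4: W@(2,1) -> caps B=0 W=0
Move 5: B@(0,3) -> caps B=0 W=0
Move 6: W@(2,2) -> caps B=0 W=0
Move 7: B@(1,0) -> caps B=0 W=0
Move 8: W@(1,2) -> caps B=0 W=0
Move 9: B@(2,0) -> caps B=0 W=0
Move 10: W@(3,3) -> caps B=0 W=0
Move 11: B@(1,1) -> caps B=0 W=0
Move 12: W@(0,2) -> caps B=0 W=1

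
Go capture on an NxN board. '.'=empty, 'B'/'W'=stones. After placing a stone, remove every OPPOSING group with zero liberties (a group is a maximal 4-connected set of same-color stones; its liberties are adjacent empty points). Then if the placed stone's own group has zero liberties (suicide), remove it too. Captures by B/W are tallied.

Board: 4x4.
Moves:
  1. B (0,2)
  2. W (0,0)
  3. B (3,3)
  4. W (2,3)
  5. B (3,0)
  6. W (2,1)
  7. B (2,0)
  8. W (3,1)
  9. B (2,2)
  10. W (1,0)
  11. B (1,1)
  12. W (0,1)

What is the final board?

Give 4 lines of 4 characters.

Answer: WWB.
WB..
.WBW
.W.B

Derivation:
Move 1: B@(0,2) -> caps B=0 W=0
Move 2: W@(0,0) -> caps B=0 W=0
Move 3: B@(3,3) -> caps B=0 W=0
Move 4: W@(2,3) -> caps B=0 W=0
Move 5: B@(3,0) -> caps B=0 W=0
Move 6: W@(2,1) -> caps B=0 W=0
Move 7: B@(2,0) -> caps B=0 W=0
Move 8: W@(3,1) -> caps B=0 W=0
Move 9: B@(2,2) -> caps B=0 W=0
Move 10: W@(1,0) -> caps B=0 W=2
Move 11: B@(1,1) -> caps B=0 W=2
Move 12: W@(0,1) -> caps B=0 W=2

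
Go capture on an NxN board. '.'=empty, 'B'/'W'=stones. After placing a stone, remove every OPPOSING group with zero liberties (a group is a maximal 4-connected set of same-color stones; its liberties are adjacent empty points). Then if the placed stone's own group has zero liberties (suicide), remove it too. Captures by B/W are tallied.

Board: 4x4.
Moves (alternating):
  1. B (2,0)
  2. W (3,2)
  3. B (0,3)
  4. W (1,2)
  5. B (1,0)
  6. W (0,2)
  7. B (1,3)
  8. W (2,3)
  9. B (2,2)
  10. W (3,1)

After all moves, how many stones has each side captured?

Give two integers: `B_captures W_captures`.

Move 1: B@(2,0) -> caps B=0 W=0
Move 2: W@(3,2) -> caps B=0 W=0
Move 3: B@(0,3) -> caps B=0 W=0
Move 4: W@(1,2) -> caps B=0 W=0
Move 5: B@(1,0) -> caps B=0 W=0
Move 6: W@(0,2) -> caps B=0 W=0
Move 7: B@(1,3) -> caps B=0 W=0
Move 8: W@(2,3) -> caps B=0 W=2
Move 9: B@(2,2) -> caps B=0 W=2
Move 10: W@(3,1) -> caps B=0 W=2

Answer: 0 2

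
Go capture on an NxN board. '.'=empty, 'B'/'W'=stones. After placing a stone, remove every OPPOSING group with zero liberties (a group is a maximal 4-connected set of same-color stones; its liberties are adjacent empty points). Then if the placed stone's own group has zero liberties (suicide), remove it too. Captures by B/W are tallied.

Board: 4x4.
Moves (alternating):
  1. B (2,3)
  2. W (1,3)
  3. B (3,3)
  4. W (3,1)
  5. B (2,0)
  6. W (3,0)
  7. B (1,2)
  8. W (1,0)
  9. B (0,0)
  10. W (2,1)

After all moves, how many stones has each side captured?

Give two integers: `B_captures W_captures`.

Move 1: B@(2,3) -> caps B=0 W=0
Move 2: W@(1,3) -> caps B=0 W=0
Move 3: B@(3,3) -> caps B=0 W=0
Move 4: W@(3,1) -> caps B=0 W=0
Move 5: B@(2,0) -> caps B=0 W=0
Move 6: W@(3,0) -> caps B=0 W=0
Move 7: B@(1,2) -> caps B=0 W=0
Move 8: W@(1,0) -> caps B=0 W=0
Move 9: B@(0,0) -> caps B=0 W=0
Move 10: W@(2,1) -> caps B=0 W=1

Answer: 0 1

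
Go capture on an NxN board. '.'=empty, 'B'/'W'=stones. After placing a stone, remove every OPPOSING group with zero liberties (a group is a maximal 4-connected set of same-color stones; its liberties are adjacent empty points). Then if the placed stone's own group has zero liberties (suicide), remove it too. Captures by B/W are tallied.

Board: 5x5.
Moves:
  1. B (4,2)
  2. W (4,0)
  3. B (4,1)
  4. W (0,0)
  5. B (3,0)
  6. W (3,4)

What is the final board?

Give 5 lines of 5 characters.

Move 1: B@(4,2) -> caps B=0 W=0
Move 2: W@(4,0) -> caps B=0 W=0
Move 3: B@(4,1) -> caps B=0 W=0
Move 4: W@(0,0) -> caps B=0 W=0
Move 5: B@(3,0) -> caps B=1 W=0
Move 6: W@(3,4) -> caps B=1 W=0

Answer: W....
.....
.....
B...W
.BB..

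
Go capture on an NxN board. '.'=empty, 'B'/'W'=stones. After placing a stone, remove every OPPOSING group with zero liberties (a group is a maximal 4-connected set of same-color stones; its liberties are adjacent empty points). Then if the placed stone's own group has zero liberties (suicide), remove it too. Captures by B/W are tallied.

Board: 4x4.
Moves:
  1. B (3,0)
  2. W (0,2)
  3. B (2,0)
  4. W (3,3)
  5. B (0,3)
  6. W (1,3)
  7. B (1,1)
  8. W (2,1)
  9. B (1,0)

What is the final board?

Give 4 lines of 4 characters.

Answer: ..W.
BB.W
BW..
B..W

Derivation:
Move 1: B@(3,0) -> caps B=0 W=0
Move 2: W@(0,2) -> caps B=0 W=0
Move 3: B@(2,0) -> caps B=0 W=0
Move 4: W@(3,3) -> caps B=0 W=0
Move 5: B@(0,3) -> caps B=0 W=0
Move 6: W@(1,3) -> caps B=0 W=1
Move 7: B@(1,1) -> caps B=0 W=1
Move 8: W@(2,1) -> caps B=0 W=1
Move 9: B@(1,0) -> caps B=0 W=1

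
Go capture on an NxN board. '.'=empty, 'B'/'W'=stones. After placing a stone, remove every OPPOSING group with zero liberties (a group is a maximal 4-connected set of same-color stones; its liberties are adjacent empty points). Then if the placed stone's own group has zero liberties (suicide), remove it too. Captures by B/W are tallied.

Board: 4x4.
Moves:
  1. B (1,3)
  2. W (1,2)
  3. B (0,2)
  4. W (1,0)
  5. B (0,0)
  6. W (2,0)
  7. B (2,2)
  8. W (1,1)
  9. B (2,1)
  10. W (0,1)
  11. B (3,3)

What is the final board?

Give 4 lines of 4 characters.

Move 1: B@(1,3) -> caps B=0 W=0
Move 2: W@(1,2) -> caps B=0 W=0
Move 3: B@(0,2) -> caps B=0 W=0
Move 4: W@(1,0) -> caps B=0 W=0
Move 5: B@(0,0) -> caps B=0 W=0
Move 6: W@(2,0) -> caps B=0 W=0
Move 7: B@(2,2) -> caps B=0 W=0
Move 8: W@(1,1) -> caps B=0 W=0
Move 9: B@(2,1) -> caps B=0 W=0
Move 10: W@(0,1) -> caps B=0 W=1
Move 11: B@(3,3) -> caps B=0 W=1

Answer: .WB.
WWWB
WBB.
...B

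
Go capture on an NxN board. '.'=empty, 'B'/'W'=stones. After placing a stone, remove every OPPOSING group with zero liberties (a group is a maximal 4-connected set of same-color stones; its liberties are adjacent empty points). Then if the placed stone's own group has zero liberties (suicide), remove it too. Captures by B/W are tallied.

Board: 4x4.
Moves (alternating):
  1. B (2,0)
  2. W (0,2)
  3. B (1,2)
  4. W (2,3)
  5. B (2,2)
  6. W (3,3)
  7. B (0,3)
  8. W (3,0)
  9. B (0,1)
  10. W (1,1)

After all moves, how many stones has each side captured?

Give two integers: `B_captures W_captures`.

Answer: 1 0

Derivation:
Move 1: B@(2,0) -> caps B=0 W=0
Move 2: W@(0,2) -> caps B=0 W=0
Move 3: B@(1,2) -> caps B=0 W=0
Move 4: W@(2,3) -> caps B=0 W=0
Move 5: B@(2,2) -> caps B=0 W=0
Move 6: W@(3,3) -> caps B=0 W=0
Move 7: B@(0,3) -> caps B=0 W=0
Move 8: W@(3,0) -> caps B=0 W=0
Move 9: B@(0,1) -> caps B=1 W=0
Move 10: W@(1,1) -> caps B=1 W=0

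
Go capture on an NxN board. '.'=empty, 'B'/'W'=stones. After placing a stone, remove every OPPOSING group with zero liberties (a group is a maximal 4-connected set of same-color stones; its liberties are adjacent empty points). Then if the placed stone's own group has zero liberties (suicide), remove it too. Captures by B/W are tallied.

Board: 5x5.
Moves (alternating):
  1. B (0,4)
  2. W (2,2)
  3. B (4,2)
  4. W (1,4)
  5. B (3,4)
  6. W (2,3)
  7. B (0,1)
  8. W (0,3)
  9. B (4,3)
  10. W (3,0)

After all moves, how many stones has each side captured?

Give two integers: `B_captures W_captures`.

Answer: 0 1

Derivation:
Move 1: B@(0,4) -> caps B=0 W=0
Move 2: W@(2,2) -> caps B=0 W=0
Move 3: B@(4,2) -> caps B=0 W=0
Move 4: W@(1,4) -> caps B=0 W=0
Move 5: B@(3,4) -> caps B=0 W=0
Move 6: W@(2,3) -> caps B=0 W=0
Move 7: B@(0,1) -> caps B=0 W=0
Move 8: W@(0,3) -> caps B=0 W=1
Move 9: B@(4,3) -> caps B=0 W=1
Move 10: W@(3,0) -> caps B=0 W=1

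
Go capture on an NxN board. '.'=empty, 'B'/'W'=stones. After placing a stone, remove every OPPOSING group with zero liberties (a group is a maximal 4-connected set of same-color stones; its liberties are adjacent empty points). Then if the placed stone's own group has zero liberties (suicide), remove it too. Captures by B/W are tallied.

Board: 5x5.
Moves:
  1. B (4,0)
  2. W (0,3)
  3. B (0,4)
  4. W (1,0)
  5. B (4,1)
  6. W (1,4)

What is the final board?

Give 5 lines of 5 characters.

Answer: ...W.
W...W
.....
.....
BB...

Derivation:
Move 1: B@(4,0) -> caps B=0 W=0
Move 2: W@(0,3) -> caps B=0 W=0
Move 3: B@(0,4) -> caps B=0 W=0
Move 4: W@(1,0) -> caps B=0 W=0
Move 5: B@(4,1) -> caps B=0 W=0
Move 6: W@(1,4) -> caps B=0 W=1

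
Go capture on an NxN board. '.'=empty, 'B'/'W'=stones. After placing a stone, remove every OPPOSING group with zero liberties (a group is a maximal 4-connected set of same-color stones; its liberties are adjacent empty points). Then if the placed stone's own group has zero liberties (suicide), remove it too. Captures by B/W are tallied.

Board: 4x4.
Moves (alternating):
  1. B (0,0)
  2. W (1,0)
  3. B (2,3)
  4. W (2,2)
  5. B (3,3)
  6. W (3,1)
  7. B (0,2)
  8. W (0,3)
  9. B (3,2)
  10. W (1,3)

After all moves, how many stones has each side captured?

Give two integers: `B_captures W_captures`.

Answer: 0 3

Derivation:
Move 1: B@(0,0) -> caps B=0 W=0
Move 2: W@(1,0) -> caps B=0 W=0
Move 3: B@(2,3) -> caps B=0 W=0
Move 4: W@(2,2) -> caps B=0 W=0
Move 5: B@(3,3) -> caps B=0 W=0
Move 6: W@(3,1) -> caps B=0 W=0
Move 7: B@(0,2) -> caps B=0 W=0
Move 8: W@(0,3) -> caps B=0 W=0
Move 9: B@(3,2) -> caps B=0 W=0
Move 10: W@(1,3) -> caps B=0 W=3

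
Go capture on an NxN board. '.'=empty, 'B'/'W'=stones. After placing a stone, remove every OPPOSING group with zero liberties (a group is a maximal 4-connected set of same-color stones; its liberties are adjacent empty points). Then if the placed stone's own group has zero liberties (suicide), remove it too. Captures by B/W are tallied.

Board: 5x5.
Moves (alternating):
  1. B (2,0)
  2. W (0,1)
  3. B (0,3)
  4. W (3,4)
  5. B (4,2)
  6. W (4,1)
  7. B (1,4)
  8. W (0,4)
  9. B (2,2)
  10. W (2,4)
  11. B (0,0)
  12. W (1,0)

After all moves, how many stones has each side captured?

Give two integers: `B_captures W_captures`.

Answer: 0 1

Derivation:
Move 1: B@(2,0) -> caps B=0 W=0
Move 2: W@(0,1) -> caps B=0 W=0
Move 3: B@(0,3) -> caps B=0 W=0
Move 4: W@(3,4) -> caps B=0 W=0
Move 5: B@(4,2) -> caps B=0 W=0
Move 6: W@(4,1) -> caps B=0 W=0
Move 7: B@(1,4) -> caps B=0 W=0
Move 8: W@(0,4) -> caps B=0 W=0
Move 9: B@(2,2) -> caps B=0 W=0
Move 10: W@(2,4) -> caps B=0 W=0
Move 11: B@(0,0) -> caps B=0 W=0
Move 12: W@(1,0) -> caps B=0 W=1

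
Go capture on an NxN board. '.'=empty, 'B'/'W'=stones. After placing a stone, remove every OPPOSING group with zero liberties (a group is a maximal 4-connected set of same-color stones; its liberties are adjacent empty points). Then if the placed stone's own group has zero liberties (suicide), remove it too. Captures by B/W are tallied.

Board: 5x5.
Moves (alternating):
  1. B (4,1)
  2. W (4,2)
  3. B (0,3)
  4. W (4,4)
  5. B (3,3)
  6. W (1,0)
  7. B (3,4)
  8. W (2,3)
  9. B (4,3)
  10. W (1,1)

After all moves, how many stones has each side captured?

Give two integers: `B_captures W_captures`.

Answer: 1 0

Derivation:
Move 1: B@(4,1) -> caps B=0 W=0
Move 2: W@(4,2) -> caps B=0 W=0
Move 3: B@(0,3) -> caps B=0 W=0
Move 4: W@(4,4) -> caps B=0 W=0
Move 5: B@(3,3) -> caps B=0 W=0
Move 6: W@(1,0) -> caps B=0 W=0
Move 7: B@(3,4) -> caps B=0 W=0
Move 8: W@(2,3) -> caps B=0 W=0
Move 9: B@(4,3) -> caps B=1 W=0
Move 10: W@(1,1) -> caps B=1 W=0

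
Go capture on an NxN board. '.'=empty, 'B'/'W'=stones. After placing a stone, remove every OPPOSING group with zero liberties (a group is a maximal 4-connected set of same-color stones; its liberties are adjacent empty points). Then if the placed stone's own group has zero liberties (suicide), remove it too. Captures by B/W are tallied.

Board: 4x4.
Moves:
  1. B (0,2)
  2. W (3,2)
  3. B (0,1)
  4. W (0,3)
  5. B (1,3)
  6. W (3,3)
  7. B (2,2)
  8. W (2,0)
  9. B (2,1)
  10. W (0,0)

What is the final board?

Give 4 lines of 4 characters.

Move 1: B@(0,2) -> caps B=0 W=0
Move 2: W@(3,2) -> caps B=0 W=0
Move 3: B@(0,1) -> caps B=0 W=0
Move 4: W@(0,3) -> caps B=0 W=0
Move 5: B@(1,3) -> caps B=1 W=0
Move 6: W@(3,3) -> caps B=1 W=0
Move 7: B@(2,2) -> caps B=1 W=0
Move 8: W@(2,0) -> caps B=1 W=0
Move 9: B@(2,1) -> caps B=1 W=0
Move 10: W@(0,0) -> caps B=1 W=0

Answer: WBB.
...B
WBB.
..WW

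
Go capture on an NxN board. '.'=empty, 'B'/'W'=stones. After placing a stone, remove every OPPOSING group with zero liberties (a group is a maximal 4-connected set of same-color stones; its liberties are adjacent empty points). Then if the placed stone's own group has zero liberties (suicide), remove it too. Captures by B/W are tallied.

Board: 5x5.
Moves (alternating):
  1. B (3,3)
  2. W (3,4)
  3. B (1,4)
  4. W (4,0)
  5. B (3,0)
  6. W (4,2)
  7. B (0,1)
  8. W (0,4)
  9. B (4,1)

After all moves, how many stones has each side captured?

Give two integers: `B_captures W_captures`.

Answer: 1 0

Derivation:
Move 1: B@(3,3) -> caps B=0 W=0
Move 2: W@(3,4) -> caps B=0 W=0
Move 3: B@(1,4) -> caps B=0 W=0
Move 4: W@(4,0) -> caps B=0 W=0
Move 5: B@(3,0) -> caps B=0 W=0
Move 6: W@(4,2) -> caps B=0 W=0
Move 7: B@(0,1) -> caps B=0 W=0
Move 8: W@(0,4) -> caps B=0 W=0
Move 9: B@(4,1) -> caps B=1 W=0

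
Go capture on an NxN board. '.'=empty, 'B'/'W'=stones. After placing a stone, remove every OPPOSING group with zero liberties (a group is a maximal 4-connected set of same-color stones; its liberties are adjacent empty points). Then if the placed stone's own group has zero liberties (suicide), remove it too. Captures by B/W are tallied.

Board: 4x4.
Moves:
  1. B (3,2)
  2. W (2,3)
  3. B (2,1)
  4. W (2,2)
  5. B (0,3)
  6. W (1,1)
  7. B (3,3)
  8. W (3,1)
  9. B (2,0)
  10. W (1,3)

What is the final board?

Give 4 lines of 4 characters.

Move 1: B@(3,2) -> caps B=0 W=0
Move 2: W@(2,3) -> caps B=0 W=0
Move 3: B@(2,1) -> caps B=0 W=0
Move 4: W@(2,2) -> caps B=0 W=0
Move 5: B@(0,3) -> caps B=0 W=0
Move 6: W@(1,1) -> caps B=0 W=0
Move 7: B@(3,3) -> caps B=0 W=0
Move 8: W@(3,1) -> caps B=0 W=2
Move 9: B@(2,0) -> caps B=0 W=2
Move 10: W@(1,3) -> caps B=0 W=2

Answer: ...B
.W.W
BBWW
.W..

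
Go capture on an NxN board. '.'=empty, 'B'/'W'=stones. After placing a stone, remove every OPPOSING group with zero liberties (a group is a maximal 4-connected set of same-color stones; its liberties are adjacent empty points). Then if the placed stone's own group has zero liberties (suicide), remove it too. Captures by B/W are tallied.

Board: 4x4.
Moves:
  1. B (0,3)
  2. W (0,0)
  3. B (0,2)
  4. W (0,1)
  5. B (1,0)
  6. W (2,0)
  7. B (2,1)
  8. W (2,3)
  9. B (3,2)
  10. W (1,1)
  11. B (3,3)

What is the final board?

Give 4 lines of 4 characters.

Answer: WWBB
.W..
WB.W
..BB

Derivation:
Move 1: B@(0,3) -> caps B=0 W=0
Move 2: W@(0,0) -> caps B=0 W=0
Move 3: B@(0,2) -> caps B=0 W=0
Move 4: W@(0,1) -> caps B=0 W=0
Move 5: B@(1,0) -> caps B=0 W=0
Move 6: W@(2,0) -> caps B=0 W=0
Move 7: B@(2,1) -> caps B=0 W=0
Move 8: W@(2,3) -> caps B=0 W=0
Move 9: B@(3,2) -> caps B=0 W=0
Move 10: W@(1,1) -> caps B=0 W=1
Move 11: B@(3,3) -> caps B=0 W=1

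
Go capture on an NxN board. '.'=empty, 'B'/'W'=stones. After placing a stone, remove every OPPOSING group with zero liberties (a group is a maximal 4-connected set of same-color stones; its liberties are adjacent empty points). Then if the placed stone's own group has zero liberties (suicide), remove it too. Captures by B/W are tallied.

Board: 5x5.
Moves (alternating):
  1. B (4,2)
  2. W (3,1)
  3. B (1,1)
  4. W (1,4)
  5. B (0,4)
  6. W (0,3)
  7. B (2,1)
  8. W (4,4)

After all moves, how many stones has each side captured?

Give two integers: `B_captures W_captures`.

Answer: 0 1

Derivation:
Move 1: B@(4,2) -> caps B=0 W=0
Move 2: W@(3,1) -> caps B=0 W=0
Move 3: B@(1,1) -> caps B=0 W=0
Move 4: W@(1,4) -> caps B=0 W=0
Move 5: B@(0,4) -> caps B=0 W=0
Move 6: W@(0,3) -> caps B=0 W=1
Move 7: B@(2,1) -> caps B=0 W=1
Move 8: W@(4,4) -> caps B=0 W=1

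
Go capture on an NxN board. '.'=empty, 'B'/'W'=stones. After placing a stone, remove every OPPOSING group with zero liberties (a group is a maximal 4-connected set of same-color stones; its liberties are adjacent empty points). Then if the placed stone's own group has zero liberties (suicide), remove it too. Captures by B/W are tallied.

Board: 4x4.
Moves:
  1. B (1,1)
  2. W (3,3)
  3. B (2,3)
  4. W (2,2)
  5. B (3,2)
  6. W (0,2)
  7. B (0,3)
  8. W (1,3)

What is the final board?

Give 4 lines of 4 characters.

Answer: ..W.
.B.W
..WB
..B.

Derivation:
Move 1: B@(1,1) -> caps B=0 W=0
Move 2: W@(3,3) -> caps B=0 W=0
Move 3: B@(2,3) -> caps B=0 W=0
Move 4: W@(2,2) -> caps B=0 W=0
Move 5: B@(3,2) -> caps B=1 W=0
Move 6: W@(0,2) -> caps B=1 W=0
Move 7: B@(0,3) -> caps B=1 W=0
Move 8: W@(1,3) -> caps B=1 W=1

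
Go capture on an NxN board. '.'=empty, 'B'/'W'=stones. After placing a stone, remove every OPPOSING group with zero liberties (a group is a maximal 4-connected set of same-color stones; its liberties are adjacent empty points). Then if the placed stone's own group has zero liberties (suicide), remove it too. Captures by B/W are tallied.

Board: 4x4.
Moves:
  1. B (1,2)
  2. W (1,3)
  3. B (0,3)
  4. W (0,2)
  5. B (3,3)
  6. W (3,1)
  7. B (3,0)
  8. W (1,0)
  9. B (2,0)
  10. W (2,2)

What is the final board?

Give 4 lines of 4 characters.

Move 1: B@(1,2) -> caps B=0 W=0
Move 2: W@(1,3) -> caps B=0 W=0
Move 3: B@(0,3) -> caps B=0 W=0
Move 4: W@(0,2) -> caps B=0 W=1
Move 5: B@(3,3) -> caps B=0 W=1
Move 6: W@(3,1) -> caps B=0 W=1
Move 7: B@(3,0) -> caps B=0 W=1
Move 8: W@(1,0) -> caps B=0 W=1
Move 9: B@(2,0) -> caps B=0 W=1
Move 10: W@(2,2) -> caps B=0 W=1

Answer: ..W.
W.BW
B.W.
BW.B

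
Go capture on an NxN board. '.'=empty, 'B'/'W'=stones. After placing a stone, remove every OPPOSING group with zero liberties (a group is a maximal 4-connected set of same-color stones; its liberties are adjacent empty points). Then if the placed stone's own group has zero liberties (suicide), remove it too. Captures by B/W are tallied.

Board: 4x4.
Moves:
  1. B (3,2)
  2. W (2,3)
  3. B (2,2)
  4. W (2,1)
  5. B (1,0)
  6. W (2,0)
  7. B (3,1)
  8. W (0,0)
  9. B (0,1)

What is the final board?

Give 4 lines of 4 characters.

Move 1: B@(3,2) -> caps B=0 W=0
Move 2: W@(2,3) -> caps B=0 W=0
Move 3: B@(2,2) -> caps B=0 W=0
Move 4: W@(2,1) -> caps B=0 W=0
Move 5: B@(1,0) -> caps B=0 W=0
Move 6: W@(2,0) -> caps B=0 W=0
Move 7: B@(3,1) -> caps B=0 W=0
Move 8: W@(0,0) -> caps B=0 W=0
Move 9: B@(0,1) -> caps B=1 W=0

Answer: .B..
B...
WWBW
.BB.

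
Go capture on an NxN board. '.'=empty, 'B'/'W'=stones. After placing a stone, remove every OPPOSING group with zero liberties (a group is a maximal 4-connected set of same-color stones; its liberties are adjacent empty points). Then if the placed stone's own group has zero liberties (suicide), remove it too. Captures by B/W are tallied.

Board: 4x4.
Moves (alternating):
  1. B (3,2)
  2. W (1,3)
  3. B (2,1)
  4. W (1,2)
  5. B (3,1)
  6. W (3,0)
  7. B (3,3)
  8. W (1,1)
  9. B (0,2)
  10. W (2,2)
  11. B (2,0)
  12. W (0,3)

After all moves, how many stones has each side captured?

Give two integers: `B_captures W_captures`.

Answer: 1 0

Derivation:
Move 1: B@(3,2) -> caps B=0 W=0
Move 2: W@(1,3) -> caps B=0 W=0
Move 3: B@(2,1) -> caps B=0 W=0
Move 4: W@(1,2) -> caps B=0 W=0
Move 5: B@(3,1) -> caps B=0 W=0
Move 6: W@(3,0) -> caps B=0 W=0
Move 7: B@(3,3) -> caps B=0 W=0
Move 8: W@(1,1) -> caps B=0 W=0
Move 9: B@(0,2) -> caps B=0 W=0
Move 10: W@(2,2) -> caps B=0 W=0
Move 11: B@(2,0) -> caps B=1 W=0
Move 12: W@(0,3) -> caps B=1 W=0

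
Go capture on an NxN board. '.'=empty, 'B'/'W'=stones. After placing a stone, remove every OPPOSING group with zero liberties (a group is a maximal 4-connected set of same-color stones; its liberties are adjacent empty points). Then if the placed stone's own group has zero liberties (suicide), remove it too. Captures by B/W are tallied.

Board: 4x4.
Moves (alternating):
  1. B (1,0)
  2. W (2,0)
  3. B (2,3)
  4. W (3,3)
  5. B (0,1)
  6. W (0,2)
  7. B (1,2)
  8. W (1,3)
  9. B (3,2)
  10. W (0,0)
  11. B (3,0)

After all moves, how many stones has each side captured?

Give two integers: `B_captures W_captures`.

Answer: 1 0

Derivation:
Move 1: B@(1,0) -> caps B=0 W=0
Move 2: W@(2,0) -> caps B=0 W=0
Move 3: B@(2,3) -> caps B=0 W=0
Move 4: W@(3,3) -> caps B=0 W=0
Move 5: B@(0,1) -> caps B=0 W=0
Move 6: W@(0,2) -> caps B=0 W=0
Move 7: B@(1,2) -> caps B=0 W=0
Move 8: W@(1,3) -> caps B=0 W=0
Move 9: B@(3,2) -> caps B=1 W=0
Move 10: W@(0,0) -> caps B=1 W=0
Move 11: B@(3,0) -> caps B=1 W=0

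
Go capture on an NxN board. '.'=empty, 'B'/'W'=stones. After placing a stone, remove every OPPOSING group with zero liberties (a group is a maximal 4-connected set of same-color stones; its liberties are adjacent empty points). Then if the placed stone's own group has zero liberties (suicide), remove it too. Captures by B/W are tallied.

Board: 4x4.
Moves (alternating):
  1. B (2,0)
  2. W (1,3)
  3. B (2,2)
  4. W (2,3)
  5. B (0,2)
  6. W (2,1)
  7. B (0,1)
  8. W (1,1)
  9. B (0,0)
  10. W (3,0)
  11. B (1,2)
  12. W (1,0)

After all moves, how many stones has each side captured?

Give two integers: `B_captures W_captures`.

Move 1: B@(2,0) -> caps B=0 W=0
Move 2: W@(1,3) -> caps B=0 W=0
Move 3: B@(2,2) -> caps B=0 W=0
Move 4: W@(2,3) -> caps B=0 W=0
Move 5: B@(0,2) -> caps B=0 W=0
Move 6: W@(2,1) -> caps B=0 W=0
Move 7: B@(0,1) -> caps B=0 W=0
Move 8: W@(1,1) -> caps B=0 W=0
Move 9: B@(0,0) -> caps B=0 W=0
Move 10: W@(3,0) -> caps B=0 W=0
Move 11: B@(1,2) -> caps B=0 W=0
Move 12: W@(1,0) -> caps B=0 W=1

Answer: 0 1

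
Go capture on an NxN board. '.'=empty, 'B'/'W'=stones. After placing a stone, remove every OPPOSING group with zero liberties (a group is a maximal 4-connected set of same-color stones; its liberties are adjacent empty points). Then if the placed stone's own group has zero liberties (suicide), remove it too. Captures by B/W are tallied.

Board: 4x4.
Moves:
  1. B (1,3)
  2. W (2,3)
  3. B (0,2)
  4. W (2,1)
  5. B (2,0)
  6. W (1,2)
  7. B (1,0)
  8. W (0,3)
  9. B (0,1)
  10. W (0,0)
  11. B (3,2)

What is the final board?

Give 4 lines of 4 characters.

Answer: .BBW
B.W.
BW.W
..B.

Derivation:
Move 1: B@(1,3) -> caps B=0 W=0
Move 2: W@(2,3) -> caps B=0 W=0
Move 3: B@(0,2) -> caps B=0 W=0
Move 4: W@(2,1) -> caps B=0 W=0
Move 5: B@(2,0) -> caps B=0 W=0
Move 6: W@(1,2) -> caps B=0 W=0
Move 7: B@(1,0) -> caps B=0 W=0
Move 8: W@(0,3) -> caps B=0 W=1
Move 9: B@(0,1) -> caps B=0 W=1
Move 10: W@(0,0) -> caps B=0 W=1
Move 11: B@(3,2) -> caps B=0 W=1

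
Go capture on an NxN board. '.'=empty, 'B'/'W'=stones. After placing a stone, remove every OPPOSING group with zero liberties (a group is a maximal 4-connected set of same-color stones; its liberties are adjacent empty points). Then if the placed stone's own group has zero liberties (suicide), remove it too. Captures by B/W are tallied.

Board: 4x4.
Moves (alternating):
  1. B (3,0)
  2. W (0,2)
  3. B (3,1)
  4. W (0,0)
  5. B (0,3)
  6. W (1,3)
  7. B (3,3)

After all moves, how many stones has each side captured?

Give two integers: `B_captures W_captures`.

Answer: 0 1

Derivation:
Move 1: B@(3,0) -> caps B=0 W=0
Move 2: W@(0,2) -> caps B=0 W=0
Move 3: B@(3,1) -> caps B=0 W=0
Move 4: W@(0,0) -> caps B=0 W=0
Move 5: B@(0,3) -> caps B=0 W=0
Move 6: W@(1,3) -> caps B=0 W=1
Move 7: B@(3,3) -> caps B=0 W=1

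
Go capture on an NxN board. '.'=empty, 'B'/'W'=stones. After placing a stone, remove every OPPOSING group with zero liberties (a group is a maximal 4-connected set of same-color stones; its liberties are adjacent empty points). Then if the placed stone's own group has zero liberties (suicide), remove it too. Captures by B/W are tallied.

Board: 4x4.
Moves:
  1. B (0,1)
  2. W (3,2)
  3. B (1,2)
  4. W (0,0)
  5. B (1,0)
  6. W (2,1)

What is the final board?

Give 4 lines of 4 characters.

Answer: .B..
B.B.
.W..
..W.

Derivation:
Move 1: B@(0,1) -> caps B=0 W=0
Move 2: W@(3,2) -> caps B=0 W=0
Move 3: B@(1,2) -> caps B=0 W=0
Move 4: W@(0,0) -> caps B=0 W=0
Move 5: B@(1,0) -> caps B=1 W=0
Move 6: W@(2,1) -> caps B=1 W=0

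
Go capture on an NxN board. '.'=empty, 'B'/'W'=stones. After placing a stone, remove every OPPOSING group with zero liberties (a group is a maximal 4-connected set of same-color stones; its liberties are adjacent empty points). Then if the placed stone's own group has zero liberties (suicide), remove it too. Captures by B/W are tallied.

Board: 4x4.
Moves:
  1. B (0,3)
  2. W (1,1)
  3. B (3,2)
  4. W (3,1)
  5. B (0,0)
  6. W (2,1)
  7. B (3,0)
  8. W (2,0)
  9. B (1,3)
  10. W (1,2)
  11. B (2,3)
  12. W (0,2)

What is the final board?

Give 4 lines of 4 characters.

Move 1: B@(0,3) -> caps B=0 W=0
Move 2: W@(1,1) -> caps B=0 W=0
Move 3: B@(3,2) -> caps B=0 W=0
Move 4: W@(3,1) -> caps B=0 W=0
Move 5: B@(0,0) -> caps B=0 W=0
Move 6: W@(2,1) -> caps B=0 W=0
Move 7: B@(3,0) -> caps B=0 W=0
Move 8: W@(2,0) -> caps B=0 W=1
Move 9: B@(1,3) -> caps B=0 W=1
Move 10: W@(1,2) -> caps B=0 W=1
Move 11: B@(2,3) -> caps B=0 W=1
Move 12: W@(0,2) -> caps B=0 W=1

Answer: B.WB
.WWB
WW.B
.WB.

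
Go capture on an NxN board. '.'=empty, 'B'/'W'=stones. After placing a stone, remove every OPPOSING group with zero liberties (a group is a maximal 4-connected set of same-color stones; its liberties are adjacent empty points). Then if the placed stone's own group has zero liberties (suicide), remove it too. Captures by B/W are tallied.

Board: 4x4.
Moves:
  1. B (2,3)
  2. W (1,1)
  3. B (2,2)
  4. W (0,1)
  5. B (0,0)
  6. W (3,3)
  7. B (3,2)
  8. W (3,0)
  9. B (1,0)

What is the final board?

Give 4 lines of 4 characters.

Answer: BW..
BW..
..BB
W.B.

Derivation:
Move 1: B@(2,3) -> caps B=0 W=0
Move 2: W@(1,1) -> caps B=0 W=0
Move 3: B@(2,2) -> caps B=0 W=0
Move 4: W@(0,1) -> caps B=0 W=0
Move 5: B@(0,0) -> caps B=0 W=0
Move 6: W@(3,3) -> caps B=0 W=0
Move 7: B@(3,2) -> caps B=1 W=0
Move 8: W@(3,0) -> caps B=1 W=0
Move 9: B@(1,0) -> caps B=1 W=0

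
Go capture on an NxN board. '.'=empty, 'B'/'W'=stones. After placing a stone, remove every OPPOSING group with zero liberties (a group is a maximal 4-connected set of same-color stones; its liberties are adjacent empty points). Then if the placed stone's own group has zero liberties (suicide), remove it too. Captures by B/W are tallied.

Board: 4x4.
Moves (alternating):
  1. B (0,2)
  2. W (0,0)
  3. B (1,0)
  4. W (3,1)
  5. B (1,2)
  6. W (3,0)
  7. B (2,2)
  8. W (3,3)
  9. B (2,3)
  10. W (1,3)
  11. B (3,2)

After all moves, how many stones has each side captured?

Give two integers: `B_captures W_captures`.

Answer: 1 0

Derivation:
Move 1: B@(0,2) -> caps B=0 W=0
Move 2: W@(0,0) -> caps B=0 W=0
Move 3: B@(1,0) -> caps B=0 W=0
Move 4: W@(3,1) -> caps B=0 W=0
Move 5: B@(1,2) -> caps B=0 W=0
Move 6: W@(3,0) -> caps B=0 W=0
Move 7: B@(2,2) -> caps B=0 W=0
Move 8: W@(3,3) -> caps B=0 W=0
Move 9: B@(2,3) -> caps B=0 W=0
Move 10: W@(1,3) -> caps B=0 W=0
Move 11: B@(3,2) -> caps B=1 W=0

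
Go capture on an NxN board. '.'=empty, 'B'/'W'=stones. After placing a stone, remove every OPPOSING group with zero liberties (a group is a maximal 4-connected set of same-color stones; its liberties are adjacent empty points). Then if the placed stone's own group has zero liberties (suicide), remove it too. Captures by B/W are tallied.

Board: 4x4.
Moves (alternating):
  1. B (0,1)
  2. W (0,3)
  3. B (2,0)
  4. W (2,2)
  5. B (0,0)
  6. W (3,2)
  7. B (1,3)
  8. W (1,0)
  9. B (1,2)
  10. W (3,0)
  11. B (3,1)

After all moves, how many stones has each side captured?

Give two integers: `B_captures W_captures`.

Move 1: B@(0,1) -> caps B=0 W=0
Move 2: W@(0,3) -> caps B=0 W=0
Move 3: B@(2,0) -> caps B=0 W=0
Move 4: W@(2,2) -> caps B=0 W=0
Move 5: B@(0,0) -> caps B=0 W=0
Move 6: W@(3,2) -> caps B=0 W=0
Move 7: B@(1,3) -> caps B=0 W=0
Move 8: W@(1,0) -> caps B=0 W=0
Move 9: B@(1,2) -> caps B=0 W=0
Move 10: W@(3,0) -> caps B=0 W=0
Move 11: B@(3,1) -> caps B=1 W=0

Answer: 1 0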